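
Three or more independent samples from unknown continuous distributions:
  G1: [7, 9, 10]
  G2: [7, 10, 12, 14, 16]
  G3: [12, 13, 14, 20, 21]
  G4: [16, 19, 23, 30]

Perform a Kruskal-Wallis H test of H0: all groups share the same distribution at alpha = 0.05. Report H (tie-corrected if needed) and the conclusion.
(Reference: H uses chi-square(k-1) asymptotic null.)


Step 1: Combine all N = 17 observations and assign midranks.
sorted (value, group, rank): (7,G1,1.5), (7,G2,1.5), (9,G1,3), (10,G1,4.5), (10,G2,4.5), (12,G2,6.5), (12,G3,6.5), (13,G3,8), (14,G2,9.5), (14,G3,9.5), (16,G2,11.5), (16,G4,11.5), (19,G4,13), (20,G3,14), (21,G3,15), (23,G4,16), (30,G4,17)
Step 2: Sum ranks within each group.
R_1 = 9 (n_1 = 3)
R_2 = 33.5 (n_2 = 5)
R_3 = 53 (n_3 = 5)
R_4 = 57.5 (n_4 = 4)
Step 3: H = 12/(N(N+1)) * sum(R_i^2/n_i) - 3(N+1)
     = 12/(17*18) * (9^2/3 + 33.5^2/5 + 53^2/5 + 57.5^2/4) - 3*18
     = 0.039216 * 1639.81 - 54
     = 10.306373.
Step 4: Ties present; correction factor C = 1 - 30/(17^3 - 17) = 0.993873. Corrected H = 10.306373 / 0.993873 = 10.369914.
Step 5: Under H0, H ~ chi^2(3); p-value = 0.015670.
Step 6: alpha = 0.05. reject H0.

H = 10.3699, df = 3, p = 0.015670, reject H0.


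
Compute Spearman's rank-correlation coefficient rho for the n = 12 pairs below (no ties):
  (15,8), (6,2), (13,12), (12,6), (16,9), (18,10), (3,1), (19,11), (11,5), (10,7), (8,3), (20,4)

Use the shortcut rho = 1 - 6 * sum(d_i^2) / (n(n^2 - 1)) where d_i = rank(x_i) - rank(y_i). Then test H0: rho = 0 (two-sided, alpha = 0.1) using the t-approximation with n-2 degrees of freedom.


Step 1: Rank x and y separately (midranks; no ties here).
rank(x): 15->8, 6->2, 13->7, 12->6, 16->9, 18->10, 3->1, 19->11, 11->5, 10->4, 8->3, 20->12
rank(y): 8->8, 2->2, 12->12, 6->6, 9->9, 10->10, 1->1, 11->11, 5->5, 7->7, 3->3, 4->4
Step 2: d_i = R_x(i) - R_y(i); compute d_i^2.
  (8-8)^2=0, (2-2)^2=0, (7-12)^2=25, (6-6)^2=0, (9-9)^2=0, (10-10)^2=0, (1-1)^2=0, (11-11)^2=0, (5-5)^2=0, (4-7)^2=9, (3-3)^2=0, (12-4)^2=64
sum(d^2) = 98.
Step 3: rho = 1 - 6*98 / (12*(12^2 - 1)) = 1 - 588/1716 = 0.657343.
Step 4: Under H0, t = rho * sqrt((n-2)/(1-rho^2)) = 2.7584 ~ t(10).
Step 5: Two-sided p-value from the t-distribution with 10 df = 0.020185.
Step 6: alpha = 0.1. reject H0.

rho = 0.6573, p = 0.020185, reject H0 at alpha = 0.1.


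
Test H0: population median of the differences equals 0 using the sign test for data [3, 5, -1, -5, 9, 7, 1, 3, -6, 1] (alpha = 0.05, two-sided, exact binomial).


Step 1: Discard zero differences. Original n = 10; n_eff = number of nonzero differences = 10.
Nonzero differences (with sign): +3, +5, -1, -5, +9, +7, +1, +3, -6, +1
Step 2: Count signs: positive = 7, negative = 3.
Step 3: Under H0: P(positive) = 0.5, so the number of positives S ~ Bin(10, 0.5).
Step 4: Two-sided exact p-value = sum of Bin(10,0.5) probabilities at or below the observed probability = 0.343750.
Step 5: alpha = 0.05. fail to reject H0.

n_eff = 10, pos = 7, neg = 3, p = 0.343750, fail to reject H0.


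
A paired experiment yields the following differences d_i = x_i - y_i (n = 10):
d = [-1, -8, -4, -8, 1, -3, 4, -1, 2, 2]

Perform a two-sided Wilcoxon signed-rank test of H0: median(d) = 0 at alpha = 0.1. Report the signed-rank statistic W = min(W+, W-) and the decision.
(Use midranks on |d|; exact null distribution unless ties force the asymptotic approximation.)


Step 1: Drop any zero differences (none here) and take |d_i|.
|d| = [1, 8, 4, 8, 1, 3, 4, 1, 2, 2]
Step 2: Midrank |d_i| (ties get averaged ranks).
ranks: |1|->2, |8|->9.5, |4|->7.5, |8|->9.5, |1|->2, |3|->6, |4|->7.5, |1|->2, |2|->4.5, |2|->4.5
Step 3: Attach original signs; sum ranks with positive sign and with negative sign.
W+ = 2 + 7.5 + 4.5 + 4.5 = 18.5
W- = 2 + 9.5 + 7.5 + 9.5 + 6 + 2 = 36.5
(Check: W+ + W- = 55 should equal n(n+1)/2 = 55.)
Step 4: Test statistic W = min(W+, W-) = 18.5.
Step 5: Ties in |d|, so use the tie-corrected normal approximation.
        E[W] = n(n+1)/4 = 10*11/4 = 27.5.
        Tie groups: |d|=1 (t=3), |d|=2 (t=2), |d|=4 (t=2), |d|=8 (t=2); sum(t^3 - t) = 42.
        Var[W] = n(n+1)(2n+1)/24 - sum(t^3-t)/48 = 2310/24 - 42/48 = 95.375.
        z = (W - E[W]) / sqrt(Var[W]) = (18.5 - 27.5) / 9.7660 = -0.9216.
        Two-sided p = 2*Phi(z) = 0.356756.
Step 6: alpha = 0.1. fail to reject H0.

W+ = 18.5, W- = 36.5, W = min = 18.5, p = 0.356756, fail to reject H0.


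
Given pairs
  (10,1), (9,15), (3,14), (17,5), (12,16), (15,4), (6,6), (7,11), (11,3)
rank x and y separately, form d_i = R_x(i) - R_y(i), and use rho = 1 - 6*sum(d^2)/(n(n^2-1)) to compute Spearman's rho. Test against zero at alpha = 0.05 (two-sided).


Step 1: Rank x and y separately (midranks; no ties here).
rank(x): 10->5, 9->4, 3->1, 17->9, 12->7, 15->8, 6->2, 7->3, 11->6
rank(y): 1->1, 15->8, 14->7, 5->4, 16->9, 4->3, 6->5, 11->6, 3->2
Step 2: d_i = R_x(i) - R_y(i); compute d_i^2.
  (5-1)^2=16, (4-8)^2=16, (1-7)^2=36, (9-4)^2=25, (7-9)^2=4, (8-3)^2=25, (2-5)^2=9, (3-6)^2=9, (6-2)^2=16
sum(d^2) = 156.
Step 3: rho = 1 - 6*156 / (9*(9^2 - 1)) = 1 - 936/720 = -0.300000.
Step 4: Under H0, t = rho * sqrt((n-2)/(1-rho^2)) = -0.8321 ~ t(7).
Step 5: Two-sided p-value from the t-distribution with 7 df = 0.432845.
Step 6: alpha = 0.05. fail to reject H0.

rho = -0.3000, p = 0.432845, fail to reject H0 at alpha = 0.05.


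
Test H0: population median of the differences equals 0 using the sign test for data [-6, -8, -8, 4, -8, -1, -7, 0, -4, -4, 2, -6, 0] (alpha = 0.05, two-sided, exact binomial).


Step 1: Discard zero differences. Original n = 13; n_eff = number of nonzero differences = 11.
Nonzero differences (with sign): -6, -8, -8, +4, -8, -1, -7, -4, -4, +2, -6
Step 2: Count signs: positive = 2, negative = 9.
Step 3: Under H0: P(positive) = 0.5, so the number of positives S ~ Bin(11, 0.5).
Step 4: Two-sided exact p-value = sum of Bin(11,0.5) probabilities at or below the observed probability = 0.065430.
Step 5: alpha = 0.05. fail to reject H0.

n_eff = 11, pos = 2, neg = 9, p = 0.065430, fail to reject H0.


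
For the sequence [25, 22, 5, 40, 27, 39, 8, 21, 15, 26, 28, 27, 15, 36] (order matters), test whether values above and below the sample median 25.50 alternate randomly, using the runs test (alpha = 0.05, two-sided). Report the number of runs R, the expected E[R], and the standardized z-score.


Step 1: Compute median = 25.50; label A = above, B = below.
Labels in order: BBBAAABBBAAABA  (n_A = 7, n_B = 7)
Step 2: Count runs R = 6.
Step 3: Under H0 (random ordering), E[R] = 2*n_A*n_B/(n_A+n_B) + 1 = 2*7*7/14 + 1 = 8.0000.
        Var[R] = 2*n_A*n_B*(2*n_A*n_B - n_A - n_B) / ((n_A+n_B)^2 * (n_A+n_B-1)) = 8232/2548 = 3.2308.
        SD[R] = 1.7974.
Step 4: Continuity-corrected z = (R + 0.5 - E[R]) / SD[R] = (6 + 0.5 - 8.0000) / 1.7974 = -0.8345.
Step 5: Two-sided p-value via normal approximation = 2*(1 - Phi(|z|)) = 0.403986.
Step 6: alpha = 0.05. fail to reject H0.

R = 6, z = -0.8345, p = 0.403986, fail to reject H0.


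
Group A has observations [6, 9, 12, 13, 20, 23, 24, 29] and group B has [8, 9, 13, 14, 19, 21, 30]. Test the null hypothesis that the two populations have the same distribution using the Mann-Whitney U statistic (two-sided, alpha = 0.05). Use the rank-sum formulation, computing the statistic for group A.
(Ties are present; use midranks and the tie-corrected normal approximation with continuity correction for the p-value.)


Step 1: Combine and sort all 15 observations; assign midranks.
sorted (value, group): (6,X), (8,Y), (9,X), (9,Y), (12,X), (13,X), (13,Y), (14,Y), (19,Y), (20,X), (21,Y), (23,X), (24,X), (29,X), (30,Y)
ranks: 6->1, 8->2, 9->3.5, 9->3.5, 12->5, 13->6.5, 13->6.5, 14->8, 19->9, 20->10, 21->11, 23->12, 24->13, 29->14, 30->15
Step 2: Rank sum for X: R1 = 1 + 3.5 + 5 + 6.5 + 10 + 12 + 13 + 14 = 65.
Step 3: U_X = R1 - n1(n1+1)/2 = 65 - 8*9/2 = 65 - 36 = 29.
       U_Y = n1*n2 - U_X = 56 - 29 = 27.
Step 4: Ties are present, so use the tie-corrected normal approximation (with continuity correction) for the p-value.
Step 5: p-value = 0.953775; compare to alpha = 0.05. fail to reject H0.

U_X = 29, p = 0.953775, fail to reject H0 at alpha = 0.05.


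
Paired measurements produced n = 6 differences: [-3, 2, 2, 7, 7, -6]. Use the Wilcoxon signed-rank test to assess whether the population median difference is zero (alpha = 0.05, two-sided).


Step 1: Drop any zero differences (none here) and take |d_i|.
|d| = [3, 2, 2, 7, 7, 6]
Step 2: Midrank |d_i| (ties get averaged ranks).
ranks: |3|->3, |2|->1.5, |2|->1.5, |7|->5.5, |7|->5.5, |6|->4
Step 3: Attach original signs; sum ranks with positive sign and with negative sign.
W+ = 1.5 + 1.5 + 5.5 + 5.5 = 14
W- = 3 + 4 = 7
(Check: W+ + W- = 21 should equal n(n+1)/2 = 21.)
Step 4: Test statistic W = min(W+, W-) = 7.
Step 5: Ties in |d|, so use the tie-corrected normal approximation.
        E[W] = n(n+1)/4 = 6*7/4 = 10.5.
        Tie groups: |d|=2 (t=2), |d|=7 (t=2); sum(t^3 - t) = 12.
        Var[W] = n(n+1)(2n+1)/24 - sum(t^3-t)/48 = 546/24 - 12/48 = 22.5.
        z = (W - E[W]) / sqrt(Var[W]) = (7 - 10.5) / 4.7434 = -0.7379.
        Two-sided p = 2*Phi(z) = 0.460597.
Step 6: alpha = 0.05. fail to reject H0.

W+ = 14, W- = 7, W = min = 7, p = 0.460597, fail to reject H0.


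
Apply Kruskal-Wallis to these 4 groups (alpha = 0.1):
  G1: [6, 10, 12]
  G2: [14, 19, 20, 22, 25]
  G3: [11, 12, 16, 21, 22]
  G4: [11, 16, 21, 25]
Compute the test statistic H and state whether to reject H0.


Step 1: Combine all N = 17 observations and assign midranks.
sorted (value, group, rank): (6,G1,1), (10,G1,2), (11,G3,3.5), (11,G4,3.5), (12,G1,5.5), (12,G3,5.5), (14,G2,7), (16,G3,8.5), (16,G4,8.5), (19,G2,10), (20,G2,11), (21,G3,12.5), (21,G4,12.5), (22,G2,14.5), (22,G3,14.5), (25,G2,16.5), (25,G4,16.5)
Step 2: Sum ranks within each group.
R_1 = 8.5 (n_1 = 3)
R_2 = 59 (n_2 = 5)
R_3 = 44.5 (n_3 = 5)
R_4 = 41 (n_4 = 4)
Step 3: H = 12/(N(N+1)) * sum(R_i^2/n_i) - 3(N+1)
     = 12/(17*18) * (8.5^2/3 + 59^2/5 + 44.5^2/5 + 41^2/4) - 3*18
     = 0.039216 * 1536.58 - 54
     = 6.258170.
Step 4: Ties present; correction factor C = 1 - 36/(17^3 - 17) = 0.992647. Corrected H = 6.258170 / 0.992647 = 6.304527.
Step 5: Under H0, H ~ chi^2(3); p-value = 0.097699.
Step 6: alpha = 0.1. reject H0.

H = 6.3045, df = 3, p = 0.097699, reject H0.


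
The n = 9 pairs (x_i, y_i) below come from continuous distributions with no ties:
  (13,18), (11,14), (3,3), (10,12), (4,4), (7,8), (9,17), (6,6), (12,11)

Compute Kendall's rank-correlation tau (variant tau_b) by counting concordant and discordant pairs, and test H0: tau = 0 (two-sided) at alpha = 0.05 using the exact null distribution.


Step 1: Enumerate the 36 unordered pairs (i,j) with i<j and classify each by sign(x_j-x_i) * sign(y_j-y_i).
  (1,2):dx=-2,dy=-4->C; (1,3):dx=-10,dy=-15->C; (1,4):dx=-3,dy=-6->C; (1,5):dx=-9,dy=-14->C
  (1,6):dx=-6,dy=-10->C; (1,7):dx=-4,dy=-1->C; (1,8):dx=-7,dy=-12->C; (1,9):dx=-1,dy=-7->C
  (2,3):dx=-8,dy=-11->C; (2,4):dx=-1,dy=-2->C; (2,5):dx=-7,dy=-10->C; (2,6):dx=-4,dy=-6->C
  (2,7):dx=-2,dy=+3->D; (2,8):dx=-5,dy=-8->C; (2,9):dx=+1,dy=-3->D; (3,4):dx=+7,dy=+9->C
  (3,5):dx=+1,dy=+1->C; (3,6):dx=+4,dy=+5->C; (3,7):dx=+6,dy=+14->C; (3,8):dx=+3,dy=+3->C
  (3,9):dx=+9,dy=+8->C; (4,5):dx=-6,dy=-8->C; (4,6):dx=-3,dy=-4->C; (4,7):dx=-1,dy=+5->D
  (4,8):dx=-4,dy=-6->C; (4,9):dx=+2,dy=-1->D; (5,6):dx=+3,dy=+4->C; (5,7):dx=+5,dy=+13->C
  (5,8):dx=+2,dy=+2->C; (5,9):dx=+8,dy=+7->C; (6,7):dx=+2,dy=+9->C; (6,8):dx=-1,dy=-2->C
  (6,9):dx=+5,dy=+3->C; (7,8):dx=-3,dy=-11->C; (7,9):dx=+3,dy=-6->D; (8,9):dx=+6,dy=+5->C
Step 2: C = 31, D = 5, total pairs = 36.
Step 3: tau = (C - D)/(n(n-1)/2) = (31 - 5)/36 = 0.722222.
Step 4: Exact two-sided p-value (enumerate n! = 362880 permutations of y under H0): p = 0.005886.
Step 5: alpha = 0.05. reject H0.

tau_b = 0.7222 (C=31, D=5), p = 0.005886, reject H0.


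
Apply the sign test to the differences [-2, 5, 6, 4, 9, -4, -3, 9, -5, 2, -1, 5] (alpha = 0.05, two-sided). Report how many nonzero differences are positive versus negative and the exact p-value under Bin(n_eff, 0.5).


Step 1: Discard zero differences. Original n = 12; n_eff = number of nonzero differences = 12.
Nonzero differences (with sign): -2, +5, +6, +4, +9, -4, -3, +9, -5, +2, -1, +5
Step 2: Count signs: positive = 7, negative = 5.
Step 3: Under H0: P(positive) = 0.5, so the number of positives S ~ Bin(12, 0.5).
Step 4: Two-sided exact p-value = sum of Bin(12,0.5) probabilities at or below the observed probability = 0.774414.
Step 5: alpha = 0.05. fail to reject H0.

n_eff = 12, pos = 7, neg = 5, p = 0.774414, fail to reject H0.


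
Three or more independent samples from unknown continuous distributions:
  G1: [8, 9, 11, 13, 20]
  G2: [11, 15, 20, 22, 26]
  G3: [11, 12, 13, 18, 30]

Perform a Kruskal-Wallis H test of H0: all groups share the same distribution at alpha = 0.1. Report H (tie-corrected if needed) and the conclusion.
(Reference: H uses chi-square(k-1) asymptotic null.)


Step 1: Combine all N = 15 observations and assign midranks.
sorted (value, group, rank): (8,G1,1), (9,G1,2), (11,G1,4), (11,G2,4), (11,G3,4), (12,G3,6), (13,G1,7.5), (13,G3,7.5), (15,G2,9), (18,G3,10), (20,G1,11.5), (20,G2,11.5), (22,G2,13), (26,G2,14), (30,G3,15)
Step 2: Sum ranks within each group.
R_1 = 26 (n_1 = 5)
R_2 = 51.5 (n_2 = 5)
R_3 = 42.5 (n_3 = 5)
Step 3: H = 12/(N(N+1)) * sum(R_i^2/n_i) - 3(N+1)
     = 12/(15*16) * (26^2/5 + 51.5^2/5 + 42.5^2/5) - 3*16
     = 0.050000 * 1026.9 - 48
     = 3.345000.
Step 4: Ties present; correction factor C = 1 - 36/(15^3 - 15) = 0.989286. Corrected H = 3.345000 / 0.989286 = 3.381227.
Step 5: Under H0, H ~ chi^2(2); p-value = 0.184406.
Step 6: alpha = 0.1. fail to reject H0.

H = 3.3812, df = 2, p = 0.184406, fail to reject H0.


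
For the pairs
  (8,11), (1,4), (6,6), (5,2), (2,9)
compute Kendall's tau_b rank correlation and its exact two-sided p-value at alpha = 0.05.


Step 1: Enumerate the 10 unordered pairs (i,j) with i<j and classify each by sign(x_j-x_i) * sign(y_j-y_i).
  (1,2):dx=-7,dy=-7->C; (1,3):dx=-2,dy=-5->C; (1,4):dx=-3,dy=-9->C; (1,5):dx=-6,dy=-2->C
  (2,3):dx=+5,dy=+2->C; (2,4):dx=+4,dy=-2->D; (2,5):dx=+1,dy=+5->C; (3,4):dx=-1,dy=-4->C
  (3,5):dx=-4,dy=+3->D; (4,5):dx=-3,dy=+7->D
Step 2: C = 7, D = 3, total pairs = 10.
Step 3: tau = (C - D)/(n(n-1)/2) = (7 - 3)/10 = 0.400000.
Step 4: Exact two-sided p-value (enumerate n! = 120 permutations of y under H0): p = 0.483333.
Step 5: alpha = 0.05. fail to reject H0.

tau_b = 0.4000 (C=7, D=3), p = 0.483333, fail to reject H0.


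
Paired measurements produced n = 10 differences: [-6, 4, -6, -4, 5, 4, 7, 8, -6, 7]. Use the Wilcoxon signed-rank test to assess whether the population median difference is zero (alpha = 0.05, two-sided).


Step 1: Drop any zero differences (none here) and take |d_i|.
|d| = [6, 4, 6, 4, 5, 4, 7, 8, 6, 7]
Step 2: Midrank |d_i| (ties get averaged ranks).
ranks: |6|->6, |4|->2, |6|->6, |4|->2, |5|->4, |4|->2, |7|->8.5, |8|->10, |6|->6, |7|->8.5
Step 3: Attach original signs; sum ranks with positive sign and with negative sign.
W+ = 2 + 4 + 2 + 8.5 + 10 + 8.5 = 35
W- = 6 + 6 + 2 + 6 = 20
(Check: W+ + W- = 55 should equal n(n+1)/2 = 55.)
Step 4: Test statistic W = min(W+, W-) = 20.
Step 5: Ties in |d|, so use the tie-corrected normal approximation.
        E[W] = n(n+1)/4 = 10*11/4 = 27.5.
        Tie groups: |d|=4 (t=3), |d|=6 (t=3), |d|=7 (t=2); sum(t^3 - t) = 54.
        Var[W] = n(n+1)(2n+1)/24 - sum(t^3-t)/48 = 2310/24 - 54/48 = 95.125.
        z = (W - E[W]) / sqrt(Var[W]) = (20 - 27.5) / 9.7532 = -0.7690.
        Two-sided p = 2*Phi(z) = 0.441906.
Step 6: alpha = 0.05. fail to reject H0.

W+ = 35, W- = 20, W = min = 20, p = 0.441906, fail to reject H0.


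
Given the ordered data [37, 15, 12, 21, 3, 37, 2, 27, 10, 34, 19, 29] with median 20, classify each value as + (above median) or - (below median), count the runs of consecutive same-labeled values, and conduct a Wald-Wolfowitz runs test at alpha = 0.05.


Step 1: Compute median = 20; label A = above, B = below.
Labels in order: ABBABABABABA  (n_A = 6, n_B = 6)
Step 2: Count runs R = 11.
Step 3: Under H0 (random ordering), E[R] = 2*n_A*n_B/(n_A+n_B) + 1 = 2*6*6/12 + 1 = 7.0000.
        Var[R] = 2*n_A*n_B*(2*n_A*n_B - n_A - n_B) / ((n_A+n_B)^2 * (n_A+n_B-1)) = 4320/1584 = 2.7273.
        SD[R] = 1.6514.
Step 4: Continuity-corrected z = (R - 0.5 - E[R]) / SD[R] = (11 - 0.5 - 7.0000) / 1.6514 = 2.1194.
Step 5: Two-sided p-value via normal approximation = 2*(1 - Phi(|z|)) = 0.034060.
Step 6: alpha = 0.05. reject H0.

R = 11, z = 2.1194, p = 0.034060, reject H0.


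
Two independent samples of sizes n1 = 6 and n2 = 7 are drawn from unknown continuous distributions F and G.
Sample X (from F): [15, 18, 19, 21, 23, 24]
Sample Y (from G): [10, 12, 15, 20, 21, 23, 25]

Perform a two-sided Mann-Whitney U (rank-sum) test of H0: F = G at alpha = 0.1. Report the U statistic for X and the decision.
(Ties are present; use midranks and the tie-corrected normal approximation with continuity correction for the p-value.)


Step 1: Combine and sort all 13 observations; assign midranks.
sorted (value, group): (10,Y), (12,Y), (15,X), (15,Y), (18,X), (19,X), (20,Y), (21,X), (21,Y), (23,X), (23,Y), (24,X), (25,Y)
ranks: 10->1, 12->2, 15->3.5, 15->3.5, 18->5, 19->6, 20->7, 21->8.5, 21->8.5, 23->10.5, 23->10.5, 24->12, 25->13
Step 2: Rank sum for X: R1 = 3.5 + 5 + 6 + 8.5 + 10.5 + 12 = 45.5.
Step 3: U_X = R1 - n1(n1+1)/2 = 45.5 - 6*7/2 = 45.5 - 21 = 24.5.
       U_Y = n1*n2 - U_X = 42 - 24.5 = 17.5.
Step 4: Ties are present, so use the tie-corrected normal approximation (with continuity correction) for the p-value.
Step 5: p-value = 0.666942; compare to alpha = 0.1. fail to reject H0.

U_X = 24.5, p = 0.666942, fail to reject H0 at alpha = 0.1.


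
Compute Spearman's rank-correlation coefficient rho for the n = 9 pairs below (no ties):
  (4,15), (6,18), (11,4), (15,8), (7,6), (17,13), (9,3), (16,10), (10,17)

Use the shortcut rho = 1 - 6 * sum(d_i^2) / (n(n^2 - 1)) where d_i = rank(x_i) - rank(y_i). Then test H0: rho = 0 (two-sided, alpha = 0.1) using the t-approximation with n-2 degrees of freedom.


Step 1: Rank x and y separately (midranks; no ties here).
rank(x): 4->1, 6->2, 11->6, 15->7, 7->3, 17->9, 9->4, 16->8, 10->5
rank(y): 15->7, 18->9, 4->2, 8->4, 6->3, 13->6, 3->1, 10->5, 17->8
Step 2: d_i = R_x(i) - R_y(i); compute d_i^2.
  (1-7)^2=36, (2-9)^2=49, (6-2)^2=16, (7-4)^2=9, (3-3)^2=0, (9-6)^2=9, (4-1)^2=9, (8-5)^2=9, (5-8)^2=9
sum(d^2) = 146.
Step 3: rho = 1 - 6*146 / (9*(9^2 - 1)) = 1 - 876/720 = -0.216667.
Step 4: Under H0, t = rho * sqrt((n-2)/(1-rho^2)) = -0.5872 ~ t(7).
Step 5: Two-sided p-value from the t-distribution with 7 df = 0.575515.
Step 6: alpha = 0.1. fail to reject H0.

rho = -0.2167, p = 0.575515, fail to reject H0 at alpha = 0.1.


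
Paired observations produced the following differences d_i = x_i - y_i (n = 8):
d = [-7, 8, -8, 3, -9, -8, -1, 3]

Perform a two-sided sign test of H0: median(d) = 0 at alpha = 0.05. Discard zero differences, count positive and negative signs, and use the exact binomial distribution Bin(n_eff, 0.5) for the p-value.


Step 1: Discard zero differences. Original n = 8; n_eff = number of nonzero differences = 8.
Nonzero differences (with sign): -7, +8, -8, +3, -9, -8, -1, +3
Step 2: Count signs: positive = 3, negative = 5.
Step 3: Under H0: P(positive) = 0.5, so the number of positives S ~ Bin(8, 0.5).
Step 4: Two-sided exact p-value = sum of Bin(8,0.5) probabilities at or below the observed probability = 0.726562.
Step 5: alpha = 0.05. fail to reject H0.

n_eff = 8, pos = 3, neg = 5, p = 0.726562, fail to reject H0.


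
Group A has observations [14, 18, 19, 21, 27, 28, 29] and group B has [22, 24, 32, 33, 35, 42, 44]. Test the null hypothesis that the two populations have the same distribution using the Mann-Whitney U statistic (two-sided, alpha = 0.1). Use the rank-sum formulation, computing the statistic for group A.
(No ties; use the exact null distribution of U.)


Step 1: Combine and sort all 14 observations; assign midranks.
sorted (value, group): (14,X), (18,X), (19,X), (21,X), (22,Y), (24,Y), (27,X), (28,X), (29,X), (32,Y), (33,Y), (35,Y), (42,Y), (44,Y)
ranks: 14->1, 18->2, 19->3, 21->4, 22->5, 24->6, 27->7, 28->8, 29->9, 32->10, 33->11, 35->12, 42->13, 44->14
Step 2: Rank sum for X: R1 = 1 + 2 + 3 + 4 + 7 + 8 + 9 = 34.
Step 3: U_X = R1 - n1(n1+1)/2 = 34 - 7*8/2 = 34 - 28 = 6.
       U_Y = n1*n2 - U_X = 49 - 6 = 43.
Step 4: No ties, so the exact null distribution of U (based on enumerating the C(14,7) = 3432 equally likely rank assignments) gives the two-sided p-value.
Step 5: p-value = 0.017483; compare to alpha = 0.1. reject H0.

U_X = 6, p = 0.017483, reject H0 at alpha = 0.1.


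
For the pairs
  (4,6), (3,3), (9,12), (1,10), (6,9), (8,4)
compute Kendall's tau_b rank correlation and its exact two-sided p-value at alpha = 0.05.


Step 1: Enumerate the 15 unordered pairs (i,j) with i<j and classify each by sign(x_j-x_i) * sign(y_j-y_i).
  (1,2):dx=-1,dy=-3->C; (1,3):dx=+5,dy=+6->C; (1,4):dx=-3,dy=+4->D; (1,5):dx=+2,dy=+3->C
  (1,6):dx=+4,dy=-2->D; (2,3):dx=+6,dy=+9->C; (2,4):dx=-2,dy=+7->D; (2,5):dx=+3,dy=+6->C
  (2,6):dx=+5,dy=+1->C; (3,4):dx=-8,dy=-2->C; (3,5):dx=-3,dy=-3->C; (3,6):dx=-1,dy=-8->C
  (4,5):dx=+5,dy=-1->D; (4,6):dx=+7,dy=-6->D; (5,6):dx=+2,dy=-5->D
Step 2: C = 9, D = 6, total pairs = 15.
Step 3: tau = (C - D)/(n(n-1)/2) = (9 - 6)/15 = 0.200000.
Step 4: Exact two-sided p-value (enumerate n! = 720 permutations of y under H0): p = 0.719444.
Step 5: alpha = 0.05. fail to reject H0.

tau_b = 0.2000 (C=9, D=6), p = 0.719444, fail to reject H0.


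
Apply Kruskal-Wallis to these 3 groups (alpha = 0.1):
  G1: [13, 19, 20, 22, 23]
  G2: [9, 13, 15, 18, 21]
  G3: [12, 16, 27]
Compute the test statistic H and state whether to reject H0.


Step 1: Combine all N = 13 observations and assign midranks.
sorted (value, group, rank): (9,G2,1), (12,G3,2), (13,G1,3.5), (13,G2,3.5), (15,G2,5), (16,G3,6), (18,G2,7), (19,G1,8), (20,G1,9), (21,G2,10), (22,G1,11), (23,G1,12), (27,G3,13)
Step 2: Sum ranks within each group.
R_1 = 43.5 (n_1 = 5)
R_2 = 26.5 (n_2 = 5)
R_3 = 21 (n_3 = 3)
Step 3: H = 12/(N(N+1)) * sum(R_i^2/n_i) - 3(N+1)
     = 12/(13*14) * (43.5^2/5 + 26.5^2/5 + 21^2/3) - 3*14
     = 0.065934 * 665.9 - 42
     = 1.905495.
Step 4: Ties present; correction factor C = 1 - 6/(13^3 - 13) = 0.997253. Corrected H = 1.905495 / 0.997253 = 1.910744.
Step 5: Under H0, H ~ chi^2(2); p-value = 0.384669.
Step 6: alpha = 0.1. fail to reject H0.

H = 1.9107, df = 2, p = 0.384669, fail to reject H0.


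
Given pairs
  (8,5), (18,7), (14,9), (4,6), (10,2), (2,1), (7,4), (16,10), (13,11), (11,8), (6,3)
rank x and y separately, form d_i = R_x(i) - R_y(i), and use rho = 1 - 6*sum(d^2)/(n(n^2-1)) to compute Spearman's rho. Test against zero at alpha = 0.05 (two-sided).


Step 1: Rank x and y separately (midranks; no ties here).
rank(x): 8->5, 18->11, 14->9, 4->2, 10->6, 2->1, 7->4, 16->10, 13->8, 11->7, 6->3
rank(y): 5->5, 7->7, 9->9, 6->6, 2->2, 1->1, 4->4, 10->10, 11->11, 8->8, 3->3
Step 2: d_i = R_x(i) - R_y(i); compute d_i^2.
  (5-5)^2=0, (11-7)^2=16, (9-9)^2=0, (2-6)^2=16, (6-2)^2=16, (1-1)^2=0, (4-4)^2=0, (10-10)^2=0, (8-11)^2=9, (7-8)^2=1, (3-3)^2=0
sum(d^2) = 58.
Step 3: rho = 1 - 6*58 / (11*(11^2 - 1)) = 1 - 348/1320 = 0.736364.
Step 4: Under H0, t = rho * sqrt((n-2)/(1-rho^2)) = 3.2651 ~ t(9).
Step 5: Two-sided p-value from the t-distribution with 9 df = 0.009760.
Step 6: alpha = 0.05. reject H0.

rho = 0.7364, p = 0.009760, reject H0 at alpha = 0.05.


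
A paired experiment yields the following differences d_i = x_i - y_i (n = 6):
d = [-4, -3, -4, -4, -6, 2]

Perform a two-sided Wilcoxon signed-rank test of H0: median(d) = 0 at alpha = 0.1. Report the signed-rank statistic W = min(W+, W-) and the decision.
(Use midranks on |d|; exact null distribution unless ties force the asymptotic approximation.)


Step 1: Drop any zero differences (none here) and take |d_i|.
|d| = [4, 3, 4, 4, 6, 2]
Step 2: Midrank |d_i| (ties get averaged ranks).
ranks: |4|->4, |3|->2, |4|->4, |4|->4, |6|->6, |2|->1
Step 3: Attach original signs; sum ranks with positive sign and with negative sign.
W+ = 1 = 1
W- = 4 + 2 + 4 + 4 + 6 = 20
(Check: W+ + W- = 21 should equal n(n+1)/2 = 21.)
Step 4: Test statistic W = min(W+, W-) = 1.
Step 5: Ties in |d|, so use the tie-corrected normal approximation.
        E[W] = n(n+1)/4 = 6*7/4 = 10.5.
        Tie groups: |d|=4 (t=3); sum(t^3 - t) = 24.
        Var[W] = n(n+1)(2n+1)/24 - sum(t^3-t)/48 = 546/24 - 24/48 = 22.25.
        z = (W - E[W]) / sqrt(Var[W]) = (1 - 10.5) / 4.7170 = -2.0140.
        Two-sided p = 2*Phi(z) = 0.044010.
Step 6: alpha = 0.1. reject H0.

W+ = 1, W- = 20, W = min = 1, p = 0.044010, reject H0.


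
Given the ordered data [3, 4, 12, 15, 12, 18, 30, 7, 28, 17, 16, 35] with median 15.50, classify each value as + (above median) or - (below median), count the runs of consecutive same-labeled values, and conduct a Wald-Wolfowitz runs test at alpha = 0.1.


Step 1: Compute median = 15.50; label A = above, B = below.
Labels in order: BBBBBAABAAAA  (n_A = 6, n_B = 6)
Step 2: Count runs R = 4.
Step 3: Under H0 (random ordering), E[R] = 2*n_A*n_B/(n_A+n_B) + 1 = 2*6*6/12 + 1 = 7.0000.
        Var[R] = 2*n_A*n_B*(2*n_A*n_B - n_A - n_B) / ((n_A+n_B)^2 * (n_A+n_B-1)) = 4320/1584 = 2.7273.
        SD[R] = 1.6514.
Step 4: Continuity-corrected z = (R + 0.5 - E[R]) / SD[R] = (4 + 0.5 - 7.0000) / 1.6514 = -1.5138.
Step 5: Two-sided p-value via normal approximation = 2*(1 - Phi(|z|)) = 0.130070.
Step 6: alpha = 0.1. fail to reject H0.

R = 4, z = -1.5138, p = 0.130070, fail to reject H0.


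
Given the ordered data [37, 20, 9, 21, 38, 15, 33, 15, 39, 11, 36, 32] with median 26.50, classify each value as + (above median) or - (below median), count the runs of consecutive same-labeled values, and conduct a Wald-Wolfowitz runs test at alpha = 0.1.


Step 1: Compute median = 26.50; label A = above, B = below.
Labels in order: ABBBABABABAA  (n_A = 6, n_B = 6)
Step 2: Count runs R = 9.
Step 3: Under H0 (random ordering), E[R] = 2*n_A*n_B/(n_A+n_B) + 1 = 2*6*6/12 + 1 = 7.0000.
        Var[R] = 2*n_A*n_B*(2*n_A*n_B - n_A - n_B) / ((n_A+n_B)^2 * (n_A+n_B-1)) = 4320/1584 = 2.7273.
        SD[R] = 1.6514.
Step 4: Continuity-corrected z = (R - 0.5 - E[R]) / SD[R] = (9 - 0.5 - 7.0000) / 1.6514 = 0.9083.
Step 5: Two-sided p-value via normal approximation = 2*(1 - Phi(|z|)) = 0.363722.
Step 6: alpha = 0.1. fail to reject H0.

R = 9, z = 0.9083, p = 0.363722, fail to reject H0.


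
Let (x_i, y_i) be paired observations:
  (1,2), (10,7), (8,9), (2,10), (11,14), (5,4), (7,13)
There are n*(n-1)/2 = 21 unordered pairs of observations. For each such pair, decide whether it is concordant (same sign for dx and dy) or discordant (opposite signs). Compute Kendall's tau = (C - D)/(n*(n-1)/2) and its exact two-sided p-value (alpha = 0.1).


Step 1: Enumerate the 21 unordered pairs (i,j) with i<j and classify each by sign(x_j-x_i) * sign(y_j-y_i).
  (1,2):dx=+9,dy=+5->C; (1,3):dx=+7,dy=+7->C; (1,4):dx=+1,dy=+8->C; (1,5):dx=+10,dy=+12->C
  (1,6):dx=+4,dy=+2->C; (1,7):dx=+6,dy=+11->C; (2,3):dx=-2,dy=+2->D; (2,4):dx=-8,dy=+3->D
  (2,5):dx=+1,dy=+7->C; (2,6):dx=-5,dy=-3->C; (2,7):dx=-3,dy=+6->D; (3,4):dx=-6,dy=+1->D
  (3,5):dx=+3,dy=+5->C; (3,6):dx=-3,dy=-5->C; (3,7):dx=-1,dy=+4->D; (4,5):dx=+9,dy=+4->C
  (4,6):dx=+3,dy=-6->D; (4,7):dx=+5,dy=+3->C; (5,6):dx=-6,dy=-10->C; (5,7):dx=-4,dy=-1->C
  (6,7):dx=+2,dy=+9->C
Step 2: C = 15, D = 6, total pairs = 21.
Step 3: tau = (C - D)/(n(n-1)/2) = (15 - 6)/21 = 0.428571.
Step 4: Exact two-sided p-value (enumerate n! = 5040 permutations of y under H0): p = 0.238889.
Step 5: alpha = 0.1. fail to reject H0.

tau_b = 0.4286 (C=15, D=6), p = 0.238889, fail to reject H0.


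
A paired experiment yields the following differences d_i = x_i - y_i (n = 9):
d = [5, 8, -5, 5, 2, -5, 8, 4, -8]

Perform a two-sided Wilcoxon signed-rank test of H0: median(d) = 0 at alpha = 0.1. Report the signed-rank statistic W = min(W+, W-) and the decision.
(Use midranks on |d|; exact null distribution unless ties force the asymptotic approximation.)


Step 1: Drop any zero differences (none here) and take |d_i|.
|d| = [5, 8, 5, 5, 2, 5, 8, 4, 8]
Step 2: Midrank |d_i| (ties get averaged ranks).
ranks: |5|->4.5, |8|->8, |5|->4.5, |5|->4.5, |2|->1, |5|->4.5, |8|->8, |4|->2, |8|->8
Step 3: Attach original signs; sum ranks with positive sign and with negative sign.
W+ = 4.5 + 8 + 4.5 + 1 + 8 + 2 = 28
W- = 4.5 + 4.5 + 8 = 17
(Check: W+ + W- = 45 should equal n(n+1)/2 = 45.)
Step 4: Test statistic W = min(W+, W-) = 17.
Step 5: Ties in |d|, so use the tie-corrected normal approximation.
        E[W] = n(n+1)/4 = 9*10/4 = 22.5.
        Tie groups: |d|=5 (t=4), |d|=8 (t=3); sum(t^3 - t) = 84.
        Var[W] = n(n+1)(2n+1)/24 - sum(t^3-t)/48 = 1710/24 - 84/48 = 69.5.
        z = (W - E[W]) / sqrt(Var[W]) = (17 - 22.5) / 8.3367 = -0.6597.
        Two-sided p = 2*Phi(z) = 0.509423.
Step 6: alpha = 0.1. fail to reject H0.

W+ = 28, W- = 17, W = min = 17, p = 0.509423, fail to reject H0.


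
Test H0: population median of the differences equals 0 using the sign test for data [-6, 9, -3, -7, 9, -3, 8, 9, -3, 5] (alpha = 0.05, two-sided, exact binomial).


Step 1: Discard zero differences. Original n = 10; n_eff = number of nonzero differences = 10.
Nonzero differences (with sign): -6, +9, -3, -7, +9, -3, +8, +9, -3, +5
Step 2: Count signs: positive = 5, negative = 5.
Step 3: Under H0: P(positive) = 0.5, so the number of positives S ~ Bin(10, 0.5).
Step 4: Two-sided exact p-value = sum of Bin(10,0.5) probabilities at or below the observed probability = 1.000000.
Step 5: alpha = 0.05. fail to reject H0.

n_eff = 10, pos = 5, neg = 5, p = 1.000000, fail to reject H0.


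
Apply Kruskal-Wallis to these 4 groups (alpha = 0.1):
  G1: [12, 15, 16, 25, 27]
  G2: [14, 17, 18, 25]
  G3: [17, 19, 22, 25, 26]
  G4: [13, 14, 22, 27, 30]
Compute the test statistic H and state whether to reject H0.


Step 1: Combine all N = 19 observations and assign midranks.
sorted (value, group, rank): (12,G1,1), (13,G4,2), (14,G2,3.5), (14,G4,3.5), (15,G1,5), (16,G1,6), (17,G2,7.5), (17,G3,7.5), (18,G2,9), (19,G3,10), (22,G3,11.5), (22,G4,11.5), (25,G1,14), (25,G2,14), (25,G3,14), (26,G3,16), (27,G1,17.5), (27,G4,17.5), (30,G4,19)
Step 2: Sum ranks within each group.
R_1 = 43.5 (n_1 = 5)
R_2 = 34 (n_2 = 4)
R_3 = 59 (n_3 = 5)
R_4 = 53.5 (n_4 = 5)
Step 3: H = 12/(N(N+1)) * sum(R_i^2/n_i) - 3(N+1)
     = 12/(19*20) * (43.5^2/5 + 34^2/4 + 59^2/5 + 53.5^2/5) - 3*20
     = 0.031579 * 1936.1 - 60
     = 1.140000.
Step 4: Ties present; correction factor C = 1 - 48/(19^3 - 19) = 0.992982. Corrected H = 1.140000 / 0.992982 = 1.148057.
Step 5: Under H0, H ~ chi^2(3); p-value = 0.765488.
Step 6: alpha = 0.1. fail to reject H0.

H = 1.1481, df = 3, p = 0.765488, fail to reject H0.


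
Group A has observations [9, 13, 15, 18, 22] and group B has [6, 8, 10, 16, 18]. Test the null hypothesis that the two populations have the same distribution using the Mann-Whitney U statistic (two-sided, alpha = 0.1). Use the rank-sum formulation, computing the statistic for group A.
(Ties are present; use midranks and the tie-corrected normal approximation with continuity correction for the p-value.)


Step 1: Combine and sort all 10 observations; assign midranks.
sorted (value, group): (6,Y), (8,Y), (9,X), (10,Y), (13,X), (15,X), (16,Y), (18,X), (18,Y), (22,X)
ranks: 6->1, 8->2, 9->3, 10->4, 13->5, 15->6, 16->7, 18->8.5, 18->8.5, 22->10
Step 2: Rank sum for X: R1 = 3 + 5 + 6 + 8.5 + 10 = 32.5.
Step 3: U_X = R1 - n1(n1+1)/2 = 32.5 - 5*6/2 = 32.5 - 15 = 17.5.
       U_Y = n1*n2 - U_X = 25 - 17.5 = 7.5.
Step 4: Ties are present, so use the tie-corrected normal approximation (with continuity correction) for the p-value.
Step 5: p-value = 0.345742; compare to alpha = 0.1. fail to reject H0.

U_X = 17.5, p = 0.345742, fail to reject H0 at alpha = 0.1.


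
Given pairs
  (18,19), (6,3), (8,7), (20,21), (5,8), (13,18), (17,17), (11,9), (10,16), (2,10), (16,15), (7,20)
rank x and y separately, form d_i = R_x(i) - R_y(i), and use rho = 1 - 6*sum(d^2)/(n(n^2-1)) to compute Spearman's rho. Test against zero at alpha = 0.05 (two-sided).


Step 1: Rank x and y separately (midranks; no ties here).
rank(x): 18->11, 6->3, 8->5, 20->12, 5->2, 13->8, 17->10, 11->7, 10->6, 2->1, 16->9, 7->4
rank(y): 19->10, 3->1, 7->2, 21->12, 8->3, 18->9, 17->8, 9->4, 16->7, 10->5, 15->6, 20->11
Step 2: d_i = R_x(i) - R_y(i); compute d_i^2.
  (11-10)^2=1, (3-1)^2=4, (5-2)^2=9, (12-12)^2=0, (2-3)^2=1, (8-9)^2=1, (10-8)^2=4, (7-4)^2=9, (6-7)^2=1, (1-5)^2=16, (9-6)^2=9, (4-11)^2=49
sum(d^2) = 104.
Step 3: rho = 1 - 6*104 / (12*(12^2 - 1)) = 1 - 624/1716 = 0.636364.
Step 4: Under H0, t = rho * sqrt((n-2)/(1-rho^2)) = 2.6087 ~ t(10).
Step 5: Two-sided p-value from the t-distribution with 10 df = 0.026097.
Step 6: alpha = 0.05. reject H0.

rho = 0.6364, p = 0.026097, reject H0 at alpha = 0.05.


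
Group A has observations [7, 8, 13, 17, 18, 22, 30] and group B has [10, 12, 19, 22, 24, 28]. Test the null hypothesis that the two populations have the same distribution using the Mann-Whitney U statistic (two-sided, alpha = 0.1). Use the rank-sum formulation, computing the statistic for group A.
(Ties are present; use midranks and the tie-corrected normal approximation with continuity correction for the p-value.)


Step 1: Combine and sort all 13 observations; assign midranks.
sorted (value, group): (7,X), (8,X), (10,Y), (12,Y), (13,X), (17,X), (18,X), (19,Y), (22,X), (22,Y), (24,Y), (28,Y), (30,X)
ranks: 7->1, 8->2, 10->3, 12->4, 13->5, 17->6, 18->7, 19->8, 22->9.5, 22->9.5, 24->11, 28->12, 30->13
Step 2: Rank sum for X: R1 = 1 + 2 + 5 + 6 + 7 + 9.5 + 13 = 43.5.
Step 3: U_X = R1 - n1(n1+1)/2 = 43.5 - 7*8/2 = 43.5 - 28 = 15.5.
       U_Y = n1*n2 - U_X = 42 - 15.5 = 26.5.
Step 4: Ties are present, so use the tie-corrected normal approximation (with continuity correction) for the p-value.
Step 5: p-value = 0.474443; compare to alpha = 0.1. fail to reject H0.

U_X = 15.5, p = 0.474443, fail to reject H0 at alpha = 0.1.


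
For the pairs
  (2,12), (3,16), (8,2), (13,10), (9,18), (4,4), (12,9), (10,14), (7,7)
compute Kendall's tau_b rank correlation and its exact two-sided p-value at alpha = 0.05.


Step 1: Enumerate the 36 unordered pairs (i,j) with i<j and classify each by sign(x_j-x_i) * sign(y_j-y_i).
  (1,2):dx=+1,dy=+4->C; (1,3):dx=+6,dy=-10->D; (1,4):dx=+11,dy=-2->D; (1,5):dx=+7,dy=+6->C
  (1,6):dx=+2,dy=-8->D; (1,7):dx=+10,dy=-3->D; (1,8):dx=+8,dy=+2->C; (1,9):dx=+5,dy=-5->D
  (2,3):dx=+5,dy=-14->D; (2,4):dx=+10,dy=-6->D; (2,5):dx=+6,dy=+2->C; (2,6):dx=+1,dy=-12->D
  (2,7):dx=+9,dy=-7->D; (2,8):dx=+7,dy=-2->D; (2,9):dx=+4,dy=-9->D; (3,4):dx=+5,dy=+8->C
  (3,5):dx=+1,dy=+16->C; (3,6):dx=-4,dy=+2->D; (3,7):dx=+4,dy=+7->C; (3,8):dx=+2,dy=+12->C
  (3,9):dx=-1,dy=+5->D; (4,5):dx=-4,dy=+8->D; (4,6):dx=-9,dy=-6->C; (4,7):dx=-1,dy=-1->C
  (4,8):dx=-3,dy=+4->D; (4,9):dx=-6,dy=-3->C; (5,6):dx=-5,dy=-14->C; (5,7):dx=+3,dy=-9->D
  (5,8):dx=+1,dy=-4->D; (5,9):dx=-2,dy=-11->C; (6,7):dx=+8,dy=+5->C; (6,8):dx=+6,dy=+10->C
  (6,9):dx=+3,dy=+3->C; (7,8):dx=-2,dy=+5->D; (7,9):dx=-5,dy=-2->C; (8,9):dx=-3,dy=-7->C
Step 2: C = 18, D = 18, total pairs = 36.
Step 3: tau = (C - D)/(n(n-1)/2) = (18 - 18)/36 = 0.000000.
Step 4: Exact two-sided p-value (enumerate n! = 362880 permutations of y under H0): p = 1.000000.
Step 5: alpha = 0.05. fail to reject H0.

tau_b = 0.0000 (C=18, D=18), p = 1.000000, fail to reject H0.


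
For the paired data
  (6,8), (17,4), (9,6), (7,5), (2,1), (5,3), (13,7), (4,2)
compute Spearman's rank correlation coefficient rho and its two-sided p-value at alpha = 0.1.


Step 1: Rank x and y separately (midranks; no ties here).
rank(x): 6->4, 17->8, 9->6, 7->5, 2->1, 5->3, 13->7, 4->2
rank(y): 8->8, 4->4, 6->6, 5->5, 1->1, 3->3, 7->7, 2->2
Step 2: d_i = R_x(i) - R_y(i); compute d_i^2.
  (4-8)^2=16, (8-4)^2=16, (6-6)^2=0, (5-5)^2=0, (1-1)^2=0, (3-3)^2=0, (7-7)^2=0, (2-2)^2=0
sum(d^2) = 32.
Step 3: rho = 1 - 6*32 / (8*(8^2 - 1)) = 1 - 192/504 = 0.619048.
Step 4: Under H0, t = rho * sqrt((n-2)/(1-rho^2)) = 1.9308 ~ t(6).
Step 5: Two-sided p-value from the t-distribution with 6 df = 0.101733.
Step 6: alpha = 0.1. fail to reject H0.

rho = 0.6190, p = 0.101733, fail to reject H0 at alpha = 0.1.


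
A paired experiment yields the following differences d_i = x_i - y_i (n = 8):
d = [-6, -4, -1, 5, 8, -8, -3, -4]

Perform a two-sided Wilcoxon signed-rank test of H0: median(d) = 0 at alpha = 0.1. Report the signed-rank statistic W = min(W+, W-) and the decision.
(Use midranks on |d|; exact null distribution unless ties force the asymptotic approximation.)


Step 1: Drop any zero differences (none here) and take |d_i|.
|d| = [6, 4, 1, 5, 8, 8, 3, 4]
Step 2: Midrank |d_i| (ties get averaged ranks).
ranks: |6|->6, |4|->3.5, |1|->1, |5|->5, |8|->7.5, |8|->7.5, |3|->2, |4|->3.5
Step 3: Attach original signs; sum ranks with positive sign and with negative sign.
W+ = 5 + 7.5 = 12.5
W- = 6 + 3.5 + 1 + 7.5 + 2 + 3.5 = 23.5
(Check: W+ + W- = 36 should equal n(n+1)/2 = 36.)
Step 4: Test statistic W = min(W+, W-) = 12.5.
Step 5: Ties in |d|, so use the tie-corrected normal approximation.
        E[W] = n(n+1)/4 = 8*9/4 = 18.
        Tie groups: |d|=4 (t=2), |d|=8 (t=2); sum(t^3 - t) = 12.
        Var[W] = n(n+1)(2n+1)/24 - sum(t^3-t)/48 = 1224/24 - 12/48 = 50.75.
        z = (W - E[W]) / sqrt(Var[W]) = (12.5 - 18) / 7.1239 = -0.7720.
        Two-sided p = 2*Phi(z) = 0.440086.
Step 6: alpha = 0.1. fail to reject H0.

W+ = 12.5, W- = 23.5, W = min = 12.5, p = 0.440086, fail to reject H0.


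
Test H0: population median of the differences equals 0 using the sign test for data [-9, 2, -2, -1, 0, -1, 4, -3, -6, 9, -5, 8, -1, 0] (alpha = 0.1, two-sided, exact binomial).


Step 1: Discard zero differences. Original n = 14; n_eff = number of nonzero differences = 12.
Nonzero differences (with sign): -9, +2, -2, -1, -1, +4, -3, -6, +9, -5, +8, -1
Step 2: Count signs: positive = 4, negative = 8.
Step 3: Under H0: P(positive) = 0.5, so the number of positives S ~ Bin(12, 0.5).
Step 4: Two-sided exact p-value = sum of Bin(12,0.5) probabilities at or below the observed probability = 0.387695.
Step 5: alpha = 0.1. fail to reject H0.

n_eff = 12, pos = 4, neg = 8, p = 0.387695, fail to reject H0.


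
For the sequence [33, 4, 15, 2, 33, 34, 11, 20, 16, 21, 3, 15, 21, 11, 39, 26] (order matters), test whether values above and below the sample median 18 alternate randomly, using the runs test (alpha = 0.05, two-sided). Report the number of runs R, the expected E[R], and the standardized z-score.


Step 1: Compute median = 18; label A = above, B = below.
Labels in order: ABBBAABABABBABAA  (n_A = 8, n_B = 8)
Step 2: Count runs R = 11.
Step 3: Under H0 (random ordering), E[R] = 2*n_A*n_B/(n_A+n_B) + 1 = 2*8*8/16 + 1 = 9.0000.
        Var[R] = 2*n_A*n_B*(2*n_A*n_B - n_A - n_B) / ((n_A+n_B)^2 * (n_A+n_B-1)) = 14336/3840 = 3.7333.
        SD[R] = 1.9322.
Step 4: Continuity-corrected z = (R - 0.5 - E[R]) / SD[R] = (11 - 0.5 - 9.0000) / 1.9322 = 0.7763.
Step 5: Two-sided p-value via normal approximation = 2*(1 - Phi(|z|)) = 0.437558.
Step 6: alpha = 0.05. fail to reject H0.

R = 11, z = 0.7763, p = 0.437558, fail to reject H0.


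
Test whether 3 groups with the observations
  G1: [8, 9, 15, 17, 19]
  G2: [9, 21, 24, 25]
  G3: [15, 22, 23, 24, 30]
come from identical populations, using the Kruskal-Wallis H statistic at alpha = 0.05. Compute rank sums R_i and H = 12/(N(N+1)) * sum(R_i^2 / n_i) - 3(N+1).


Step 1: Combine all N = 14 observations and assign midranks.
sorted (value, group, rank): (8,G1,1), (9,G1,2.5), (9,G2,2.5), (15,G1,4.5), (15,G3,4.5), (17,G1,6), (19,G1,7), (21,G2,8), (22,G3,9), (23,G3,10), (24,G2,11.5), (24,G3,11.5), (25,G2,13), (30,G3,14)
Step 2: Sum ranks within each group.
R_1 = 21 (n_1 = 5)
R_2 = 35 (n_2 = 4)
R_3 = 49 (n_3 = 5)
Step 3: H = 12/(N(N+1)) * sum(R_i^2/n_i) - 3(N+1)
     = 12/(14*15) * (21^2/5 + 35^2/4 + 49^2/5) - 3*15
     = 0.057143 * 874.65 - 45
     = 4.980000.
Step 4: Ties present; correction factor C = 1 - 18/(14^3 - 14) = 0.993407. Corrected H = 4.980000 / 0.993407 = 5.013053.
Step 5: Under H0, H ~ chi^2(2); p-value = 0.081551.
Step 6: alpha = 0.05. fail to reject H0.

H = 5.0131, df = 2, p = 0.081551, fail to reject H0.


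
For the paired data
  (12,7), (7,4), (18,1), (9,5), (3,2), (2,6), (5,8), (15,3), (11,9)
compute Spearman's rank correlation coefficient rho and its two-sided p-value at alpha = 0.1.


Step 1: Rank x and y separately (midranks; no ties here).
rank(x): 12->7, 7->4, 18->9, 9->5, 3->2, 2->1, 5->3, 15->8, 11->6
rank(y): 7->7, 4->4, 1->1, 5->5, 2->2, 6->6, 8->8, 3->3, 9->9
Step 2: d_i = R_x(i) - R_y(i); compute d_i^2.
  (7-7)^2=0, (4-4)^2=0, (9-1)^2=64, (5-5)^2=0, (2-2)^2=0, (1-6)^2=25, (3-8)^2=25, (8-3)^2=25, (6-9)^2=9
sum(d^2) = 148.
Step 3: rho = 1 - 6*148 / (9*(9^2 - 1)) = 1 - 888/720 = -0.233333.
Step 4: Under H0, t = rho * sqrt((n-2)/(1-rho^2)) = -0.6349 ~ t(7).
Step 5: Two-sided p-value from the t-distribution with 7 df = 0.545699.
Step 6: alpha = 0.1. fail to reject H0.

rho = -0.2333, p = 0.545699, fail to reject H0 at alpha = 0.1.
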